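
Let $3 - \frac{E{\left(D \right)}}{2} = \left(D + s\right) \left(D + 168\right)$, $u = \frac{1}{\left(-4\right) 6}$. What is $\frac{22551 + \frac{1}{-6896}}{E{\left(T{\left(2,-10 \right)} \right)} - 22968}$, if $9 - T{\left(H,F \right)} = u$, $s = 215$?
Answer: $- \frac{2799210510}{12697229399} \approx -0.22046$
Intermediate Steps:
$u = - \frac{1}{24}$ ($u = \frac{1}{-24} = - \frac{1}{24} \approx -0.041667$)
$T{\left(H,F \right)} = \frac{217}{24}$ ($T{\left(H,F \right)} = 9 - - \frac{1}{24} = 9 + \frac{1}{24} = \frac{217}{24}$)
$E{\left(D \right)} = 6 - 2 \left(168 + D\right) \left(215 + D\right)$ ($E{\left(D \right)} = 6 - 2 \left(D + 215\right) \left(D + 168\right) = 6 - 2 \left(215 + D\right) \left(168 + D\right) = 6 - 2 \left(168 + D\right) \left(215 + D\right)$)
$\frac{22551 + \frac{1}{-6896}}{E{\left(T{\left(2,-10 \right)} \right)} - 22968} = \frac{22551 + \frac{1}{-6896}}{\left(-72234 - \frac{83111}{12} - 2 \left(\frac{217}{24}\right)^{2}\right) - 22968} = \frac{22551 - \frac{1}{6896}}{\left(-72234 - \frac{83111}{12} - \frac{47089}{288}\right) - 22968} = \frac{155511695}{6896 \left(\left(-72234 - \frac{83111}{12} - \frac{47089}{288}\right) - 22968\right)} = \frac{155511695}{6896 \left(- \frac{22845145}{288} - 22968\right)} = \frac{155511695}{6896 \left(- \frac{29459929}{288}\right)} = \frac{155511695}{6896} \left(- \frac{288}{29459929}\right) = - \frac{2799210510}{12697229399}$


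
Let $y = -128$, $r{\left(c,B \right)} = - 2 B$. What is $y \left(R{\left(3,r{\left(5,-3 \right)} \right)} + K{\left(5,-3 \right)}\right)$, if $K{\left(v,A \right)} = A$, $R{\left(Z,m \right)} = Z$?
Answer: $0$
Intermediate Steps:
$y \left(R{\left(3,r{\left(5,-3 \right)} \right)} + K{\left(5,-3 \right)}\right) = - 128 \left(3 - 3\right) = \left(-128\right) 0 = 0$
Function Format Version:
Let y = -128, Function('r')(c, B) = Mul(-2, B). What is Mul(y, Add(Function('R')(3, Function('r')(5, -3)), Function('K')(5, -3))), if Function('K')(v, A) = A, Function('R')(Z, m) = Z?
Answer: 0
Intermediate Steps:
Mul(y, Add(Function('R')(3, Function('r')(5, -3)), Function('K')(5, -3))) = Mul(-128, Add(3, -3)) = Mul(-128, 0) = 0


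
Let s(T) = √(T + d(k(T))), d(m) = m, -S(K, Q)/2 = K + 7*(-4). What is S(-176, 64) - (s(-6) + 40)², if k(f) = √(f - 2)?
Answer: 408 - (40 + √2*√(-3 + I*√2))² ≈ -1231.0 - 203.89*I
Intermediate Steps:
k(f) = √(-2 + f)
S(K, Q) = 56 - 2*K (S(K, Q) = -2*(K + 7*(-4)) = -2*(K - 28) = -2*(-28 + K) = 56 - 2*K)
s(T) = √(T + √(-2 + T))
S(-176, 64) - (s(-6) + 40)² = (56 - 2*(-176)) - (√(-6 + √(-2 - 6)) + 40)² = (56 + 352) - (√(-6 + √(-8)) + 40)² = 408 - (√(-6 + 2*I*√2) + 40)² = 408 - (40 + √(-6 + 2*I*√2))²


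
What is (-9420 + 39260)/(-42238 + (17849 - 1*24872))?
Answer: -29840/49261 ≈ -0.60575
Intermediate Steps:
(-9420 + 39260)/(-42238 + (17849 - 1*24872)) = 29840/(-42238 + (17849 - 24872)) = 29840/(-42238 - 7023) = 29840/(-49261) = 29840*(-1/49261) = -29840/49261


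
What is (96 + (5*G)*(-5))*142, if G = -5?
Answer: 31382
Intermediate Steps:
(96 + (5*G)*(-5))*142 = (96 + (5*(-5))*(-5))*142 = (96 - 25*(-5))*142 = (96 + 125)*142 = 221*142 = 31382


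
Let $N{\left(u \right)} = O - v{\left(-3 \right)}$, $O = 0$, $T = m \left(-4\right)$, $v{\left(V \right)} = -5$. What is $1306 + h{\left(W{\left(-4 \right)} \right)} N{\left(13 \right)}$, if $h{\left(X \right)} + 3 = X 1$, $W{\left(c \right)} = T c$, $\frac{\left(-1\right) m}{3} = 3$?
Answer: $571$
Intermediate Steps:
$m = -9$ ($m = \left(-3\right) 3 = -9$)
$T = 36$ ($T = \left(-9\right) \left(-4\right) = 36$)
$W{\left(c \right)} = 36 c$
$N{\left(u \right)} = 5$ ($N{\left(u \right)} = 0 - -5 = 0 + 5 = 5$)
$h{\left(X \right)} = -3 + X$ ($h{\left(X \right)} = -3 + X 1 = -3 + X$)
$1306 + h{\left(W{\left(-4 \right)} \right)} N{\left(13 \right)} = 1306 + \left(-3 + 36 \left(-4\right)\right) 5 = 1306 + \left(-3 - 144\right) 5 = 1306 - 735 = 571$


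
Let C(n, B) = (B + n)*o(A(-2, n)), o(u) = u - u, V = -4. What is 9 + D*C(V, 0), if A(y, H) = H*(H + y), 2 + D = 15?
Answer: 9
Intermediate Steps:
D = 13 (D = -2 + 15 = 13)
o(u) = 0
C(n, B) = 0 (C(n, B) = (B + n)*0 = 0)
9 + D*C(V, 0) = 9 + 13*0 = 9 + 0 = 9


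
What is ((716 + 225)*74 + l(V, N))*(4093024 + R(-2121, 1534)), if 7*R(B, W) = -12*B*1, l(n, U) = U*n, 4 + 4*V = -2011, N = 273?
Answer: -278121223235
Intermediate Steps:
V = -2015/4 (V = -1 + (¼)*(-2011) = -1 - 2011/4 = -2015/4 ≈ -503.75)
R(B, W) = -12*B/7 (R(B, W) = (-12*B*1)/7 = (-12*B)/7 = -12*B/7)
((716 + 225)*74 + l(V, N))*(4093024 + R(-2121, 1534)) = ((716 + 225)*74 + 273*(-2015/4))*(4093024 - 12/7*(-2121)) = (941*74 - 550095/4)*(4093024 + 3636) = (69634 - 550095/4)*4096660 = -271559/4*4096660 = -278121223235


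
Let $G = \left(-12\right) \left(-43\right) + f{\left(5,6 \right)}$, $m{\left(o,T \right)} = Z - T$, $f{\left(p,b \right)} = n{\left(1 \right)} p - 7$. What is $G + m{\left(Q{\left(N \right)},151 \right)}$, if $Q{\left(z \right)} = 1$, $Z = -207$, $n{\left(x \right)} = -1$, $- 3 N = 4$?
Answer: $146$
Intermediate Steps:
$N = - \frac{4}{3}$ ($N = \left(- \frac{1}{3}\right) 4 = - \frac{4}{3} \approx -1.3333$)
$f{\left(p,b \right)} = -7 - p$ ($f{\left(p,b \right)} = - p - 7 = -7 - p$)
$m{\left(o,T \right)} = -207 - T$
$G = 504$ ($G = \left(-12\right) \left(-43\right) - 12 = 516 - 12 = 504$)
$G + m{\left(Q{\left(N \right)},151 \right)} = 504 - 358 = 146$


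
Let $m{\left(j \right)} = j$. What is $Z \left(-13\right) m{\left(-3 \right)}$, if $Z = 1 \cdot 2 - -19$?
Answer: $819$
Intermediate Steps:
$Z = 21$ ($Z = 2 + 19 = 21$)
$Z \left(-13\right) m{\left(-3 \right)} = 21 \left(-13\right) \left(-3\right) = \left(-273\right) \left(-3\right) = 819$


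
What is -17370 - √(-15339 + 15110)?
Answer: -17370 - I*√229 ≈ -17370.0 - 15.133*I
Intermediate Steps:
-17370 - √(-15339 + 15110) = -17370 - √(-229) = -17370 - I*√229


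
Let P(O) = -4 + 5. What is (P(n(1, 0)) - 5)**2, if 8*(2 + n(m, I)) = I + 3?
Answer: 16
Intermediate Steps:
n(m, I) = -13/8 + I/8 (n(m, I) = -2 + (I + 3)/8 = -2 + (3 + I)/8 = -2 + (3/8 + I/8) = -13/8 + I/8)
P(O) = 1
(P(n(1, 0)) - 5)**2 = (1 - 5)**2 = (-4)**2 = 16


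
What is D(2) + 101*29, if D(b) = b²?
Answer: 2933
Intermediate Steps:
D(2) + 101*29 = 2² + 101*29 = 4 + 2929 = 2933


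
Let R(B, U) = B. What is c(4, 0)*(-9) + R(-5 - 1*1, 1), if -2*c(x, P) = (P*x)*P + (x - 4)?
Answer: -6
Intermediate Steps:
c(x, P) = 2 - x/2 - x*P**2/2 (c(x, P) = -((P*x)*P + (x - 4))/2 = -(x*P**2 + (-4 + x))/2 = -(-4 + x + x*P**2)/2 = 2 - x/2 - x*P**2/2)
c(4, 0)*(-9) + R(-5 - 1*1, 1) = (2 - 1/2*4 - 1/2*4*0**2)*(-9) + (-5 - 1*1) = (2 - 2 - 1/2*4*0)*(-9) + (-5 - 1) = (2 - 2 + 0)*(-9) - 6 = 0*(-9) - 6 = 0 - 6 = -6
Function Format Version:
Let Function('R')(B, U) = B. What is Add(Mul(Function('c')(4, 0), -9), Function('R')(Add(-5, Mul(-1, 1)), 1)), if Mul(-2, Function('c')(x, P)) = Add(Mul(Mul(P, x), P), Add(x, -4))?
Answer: -6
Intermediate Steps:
Function('c')(x, P) = Add(2, Mul(Rational(-1, 2), x), Mul(Rational(-1, 2), x, Pow(P, 2))) (Function('c')(x, P) = Mul(Rational(-1, 2), Add(Mul(Mul(P, x), P), Add(x, -4))) = Mul(Rational(-1, 2), Add(Mul(x, Pow(P, 2)), Add(-4, x))) = Mul(Rational(-1, 2), Add(-4, x, Mul(x, Pow(P, 2)))) = Add(2, Mul(Rational(-1, 2), x), Mul(Rational(-1, 2), x, Pow(P, 2))))
Add(Mul(Function('c')(4, 0), -9), Function('R')(Add(-5, Mul(-1, 1)), 1)) = Add(Mul(Add(2, Mul(Rational(-1, 2), 4), Mul(Rational(-1, 2), 4, Pow(0, 2))), -9), Add(-5, Mul(-1, 1))) = Add(Mul(Add(2, -2, Mul(Rational(-1, 2), 4, 0)), -9), Add(-5, -1)) = Add(Mul(Add(2, -2, 0), -9), -6) = Add(Mul(0, -9), -6) = Add(0, -6) = -6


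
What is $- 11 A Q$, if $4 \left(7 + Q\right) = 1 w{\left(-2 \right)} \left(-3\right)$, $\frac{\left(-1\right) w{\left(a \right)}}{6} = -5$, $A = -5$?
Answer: $- \frac{3245}{2} \approx -1622.5$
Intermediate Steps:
$w{\left(a \right)} = 30$ ($w{\left(a \right)} = \left(-6\right) \left(-5\right) = 30$)
$Q = - \frac{59}{2}$ ($Q = -7 + \frac{1 \cdot 30 \left(-3\right)}{4} = -7 + \frac{30 \left(-3\right)}{4} = -7 + \frac{1}{4} \left(-90\right) = -7 - \frac{45}{2} = - \frac{59}{2} \approx -29.5$)
$- 11 A Q = \left(-11\right) \left(-5\right) \left(- \frac{59}{2}\right) = 55 \left(- \frac{59}{2}\right) = - \frac{3245}{2}$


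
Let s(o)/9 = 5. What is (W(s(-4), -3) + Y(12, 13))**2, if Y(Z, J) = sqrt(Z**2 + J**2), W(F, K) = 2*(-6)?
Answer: (12 - sqrt(313))**2 ≈ 32.397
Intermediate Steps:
s(o) = 45 (s(o) = 9*5 = 45)
W(F, K) = -12
Y(Z, J) = sqrt(J**2 + Z**2)
(W(s(-4), -3) + Y(12, 13))**2 = (-12 + sqrt(13**2 + 12**2))**2 = (-12 + sqrt(169 + 144))**2 = (-12 + sqrt(313))**2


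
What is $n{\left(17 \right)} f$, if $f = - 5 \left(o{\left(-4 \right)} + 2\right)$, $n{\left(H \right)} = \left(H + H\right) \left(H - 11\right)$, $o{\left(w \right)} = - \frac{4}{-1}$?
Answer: $-6120$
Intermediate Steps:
$o{\left(w \right)} = 4$ ($o{\left(w \right)} = \left(-4\right) \left(-1\right) = 4$)
$n{\left(H \right)} = 2 H \left(-11 + H\right)$
$f = -30$ ($f = - 5 \left(4 + 2\right) = \left(-5\right) 6 = -30$)
$n{\left(17 \right)} f = 2 \cdot 17 \left(-11 + 17\right) \left(-30\right) = 2 \cdot 17 \cdot 6 \left(-30\right) = 204 \left(-30\right) = -6120$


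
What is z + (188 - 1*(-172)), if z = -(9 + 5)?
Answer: 346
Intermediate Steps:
z = -14 (z = -1*14 = -14)
z + (188 - 1*(-172)) = -14 + (188 - 1*(-172)) = -14 + (188 + 172) = -14 + 360 = 346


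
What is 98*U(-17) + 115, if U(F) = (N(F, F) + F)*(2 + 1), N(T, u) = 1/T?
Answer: -83305/17 ≈ -4900.3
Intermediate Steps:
U(F) = 3*F + 3/F (U(F) = (1/F + F)*(2 + 1) = (F + 1/F)*3 = 3*F + 3/F)
98*U(-17) + 115 = 98*(3*(-17) + 3/(-17)) + 115 = 98*(-51 + 3*(-1/17)) + 115 = 98*(-51 - 3/17) + 115 = 98*(-870/17) + 115 = -85260/17 + 115 = -83305/17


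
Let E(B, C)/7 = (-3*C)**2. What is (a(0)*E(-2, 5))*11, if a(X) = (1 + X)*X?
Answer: 0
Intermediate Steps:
E(B, C) = 63*C**2 (E(B, C) = 7*(-3*C)**2 = 7*(9*C**2) = 63*C**2)
a(X) = X*(1 + X)
(a(0)*E(-2, 5))*11 = ((0*(1 + 0))*(63*5**2))*11 = ((0*1)*(63*25))*11 = (0*1575)*11 = 0*11 = 0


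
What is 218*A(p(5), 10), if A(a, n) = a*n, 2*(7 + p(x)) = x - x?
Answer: -15260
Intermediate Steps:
p(x) = -7 (p(x) = -7 + (x - x)/2 = -7 + (½)*0 = -7 + 0 = -7)
218*A(p(5), 10) = 218*(-7*10) = 218*(-70) = -15260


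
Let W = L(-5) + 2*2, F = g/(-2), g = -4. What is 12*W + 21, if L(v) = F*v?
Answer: -51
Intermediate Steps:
F = 2 (F = -4/(-2) = -4*(-½) = 2)
L(v) = 2*v
W = -6 (W = 2*(-5) + 2*2 = -10 + 4 = -6)
12*W + 21 = 12*(-6) + 21 = -72 + 21 = -51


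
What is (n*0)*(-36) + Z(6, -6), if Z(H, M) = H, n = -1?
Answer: 6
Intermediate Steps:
(n*0)*(-36) + Z(6, -6) = -1*0*(-36) + 6 = 0*(-36) + 6 = 0 + 6 = 6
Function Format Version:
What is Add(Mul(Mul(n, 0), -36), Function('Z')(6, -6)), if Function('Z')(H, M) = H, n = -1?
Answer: 6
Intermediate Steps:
Add(Mul(Mul(n, 0), -36), Function('Z')(6, -6)) = Add(Mul(Mul(-1, 0), -36), 6) = Add(Mul(0, -36), 6) = Add(0, 6) = 6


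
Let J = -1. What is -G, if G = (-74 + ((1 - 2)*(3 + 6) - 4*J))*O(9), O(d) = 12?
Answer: 948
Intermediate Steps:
G = -948 (G = (-74 + ((1 - 2)*(3 + 6) - 4*(-1)))*12 = (-74 + (-1*9 + 4))*12 = (-74 + (-9 + 4))*12 = (-74 - 5)*12 = -79*12 = -948)
-G = -1*(-948) = 948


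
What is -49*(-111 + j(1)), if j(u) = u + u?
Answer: 5341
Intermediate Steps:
j(u) = 2*u
-49*(-111 + j(1)) = -49*(-111 + 2*1) = -49*(-111 + 2) = -49*(-109) = 5341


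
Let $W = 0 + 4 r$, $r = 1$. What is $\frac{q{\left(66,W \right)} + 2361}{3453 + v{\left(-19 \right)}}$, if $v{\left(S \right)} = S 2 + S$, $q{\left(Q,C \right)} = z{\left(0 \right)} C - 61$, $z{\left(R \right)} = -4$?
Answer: $\frac{571}{849} \approx 0.67256$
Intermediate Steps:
$W = 4$ ($W = 0 + 4 \cdot 1 = 0 + 4 = 4$)
$q{\left(Q,C \right)} = -61 - 4 C$ ($q{\left(Q,C \right)} = - 4 C - 61 = -61 - 4 C$)
$v{\left(S \right)} = 3 S$ ($v{\left(S \right)} = 2 S + S = 3 S$)
$\frac{q{\left(66,W \right)} + 2361}{3453 + v{\left(-19 \right)}} = \frac{\left(-61 - 16\right) + 2361}{3453 + 3 \left(-19\right)} = \frac{\left(-61 - 16\right) + 2361}{3453 - 57} = \frac{-77 + 2361}{3396} = 2284 \cdot \frac{1}{3396} = \frac{571}{849}$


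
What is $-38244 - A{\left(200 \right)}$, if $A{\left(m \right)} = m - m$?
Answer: $-38244$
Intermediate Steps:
$A{\left(m \right)} = 0$
$-38244 - A{\left(200 \right)} = -38244 - 0 = -38244 + 0 = -38244$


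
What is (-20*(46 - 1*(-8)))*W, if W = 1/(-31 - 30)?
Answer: 1080/61 ≈ 17.705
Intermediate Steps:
W = -1/61 (W = 1/(-61) = -1/61 ≈ -0.016393)
(-20*(46 - 1*(-8)))*W = -20*(46 - 1*(-8))*(-1/61) = -20*(46 + 8)*(-1/61) = -20*54*(-1/61) = -1080*(-1/61) = 1080/61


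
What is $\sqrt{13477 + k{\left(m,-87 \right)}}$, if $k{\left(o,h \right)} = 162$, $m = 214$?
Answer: $\sqrt{13639} \approx 116.79$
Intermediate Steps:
$\sqrt{13477 + k{\left(m,-87 \right)}} = \sqrt{13477 + 162} = \sqrt{13639}$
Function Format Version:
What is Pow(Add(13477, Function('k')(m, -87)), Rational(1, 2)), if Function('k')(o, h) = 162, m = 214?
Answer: Pow(13639, Rational(1, 2)) ≈ 116.79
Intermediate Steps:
Pow(Add(13477, Function('k')(m, -87)), Rational(1, 2)) = Pow(Add(13477, 162), Rational(1, 2)) = Pow(13639, Rational(1, 2))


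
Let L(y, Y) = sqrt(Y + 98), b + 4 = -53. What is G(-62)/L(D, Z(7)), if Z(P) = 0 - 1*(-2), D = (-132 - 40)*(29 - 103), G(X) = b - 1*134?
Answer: -191/10 ≈ -19.100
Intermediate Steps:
b = -57 (b = -4 - 53 = -57)
G(X) = -191 (G(X) = -57 - 1*134 = -57 - 134 = -191)
D = 12728 (D = -172*(-74) = 12728)
Z(P) = 2 (Z(P) = 0 + 2 = 2)
L(y, Y) = sqrt(98 + Y)
G(-62)/L(D, Z(7)) = -191/sqrt(98 + 2) = -191/(sqrt(100)) = -191/10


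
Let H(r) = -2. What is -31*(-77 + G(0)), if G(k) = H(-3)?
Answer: 2449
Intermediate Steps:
G(k) = -2
-31*(-77 + G(0)) = -31*(-77 - 2) = -31*(-79) = 2449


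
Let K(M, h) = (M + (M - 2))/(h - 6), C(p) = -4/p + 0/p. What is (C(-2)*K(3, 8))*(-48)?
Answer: -192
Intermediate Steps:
C(p) = -4/p (C(p) = -4/p + 0 = -4/p)
K(M, h) = (-2 + 2*M)/(-6 + h) (K(M, h) = (M + (-2 + M))/(-6 + h) = (-2 + 2*M)/(-6 + h))
(C(-2)*K(3, 8))*(-48) = ((-4/(-2))*(2*(-1 + 3)/(-6 + 8)))*(-48) = ((-4*(-½))*(2*2/2))*(-48) = (2*(2*(½)*2))*(-48) = (2*2)*(-48) = 4*(-48) = -192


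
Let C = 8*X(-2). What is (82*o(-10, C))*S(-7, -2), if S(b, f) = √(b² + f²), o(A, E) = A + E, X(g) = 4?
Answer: 1804*√53 ≈ 13133.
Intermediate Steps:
C = 32 (C = 8*4 = 32)
(82*o(-10, C))*S(-7, -2) = (82*(-10 + 32))*√((-7)² + (-2)²) = (82*22)*√(49 + 4) = 1804*√53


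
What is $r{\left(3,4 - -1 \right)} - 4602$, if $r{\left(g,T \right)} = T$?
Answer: $-4597$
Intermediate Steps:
$r{\left(3,4 - -1 \right)} - 4602 = \left(4 - -1\right) - 4602 = \left(4 + 1\right) - 4602 = 5 - 4602 = -4597$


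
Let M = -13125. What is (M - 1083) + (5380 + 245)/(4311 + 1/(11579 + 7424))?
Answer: -1163839946397/81921934 ≈ -14207.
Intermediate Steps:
(M - 1083) + (5380 + 245)/(4311 + 1/(11579 + 7424)) = (-13125 - 1083) + (5380 + 245)/(4311 + 1/(11579 + 7424)) = -14208 + 5625/(4311 + 1/19003) = -14208 + 5625/(81921934/19003) = -14208 + 5625*(19003/81921934) = -14208 + 106891875/81921934 = -1163839946397/81921934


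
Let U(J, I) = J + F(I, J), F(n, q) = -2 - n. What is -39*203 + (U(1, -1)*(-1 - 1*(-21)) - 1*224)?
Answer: -8141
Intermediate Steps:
U(J, I) = -2 + J - I (U(J, I) = J + (-2 - I) = -2 + J - I)
-39*203 + (U(1, -1)*(-1 - 1*(-21)) - 1*224) = -39*203 + ((-2 + 1 - 1*(-1))*(-1 - 1*(-21)) - 1*224) = -7917 + ((-2 + 1 + 1)*(-1 + 21) - 224) = -7917 + (0*20 - 224) = -7917 + (0 - 224) = -7917 - 224 = -8141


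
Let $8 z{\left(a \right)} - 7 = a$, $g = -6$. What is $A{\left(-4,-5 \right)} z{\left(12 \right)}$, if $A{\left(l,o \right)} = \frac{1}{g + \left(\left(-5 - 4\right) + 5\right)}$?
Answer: $- \frac{19}{80} \approx -0.2375$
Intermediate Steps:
$A{\left(l,o \right)} = - \frac{1}{10}$ ($A{\left(l,o \right)} = \frac{1}{-6 + \left(\left(-5 - 4\right) + 5\right)} = \frac{1}{-6 + \left(-9 + 5\right)} = \frac{1}{-6 - 4} = \frac{1}{-10} = - \frac{1}{10}$)
$z{\left(a \right)} = \frac{7}{8} + \frac{a}{8}$
$A{\left(-4,-5 \right)} z{\left(12 \right)} = - \frac{\frac{7}{8} + \frac{1}{8} \cdot 12}{10} = - \frac{\frac{7}{8} + \frac{3}{2}}{10} = \left(- \frac{1}{10}\right) \frac{19}{8} = - \frac{19}{80}$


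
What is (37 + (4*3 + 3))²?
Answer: 2704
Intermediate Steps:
(37 + (4*3 + 3))² = (37 + (12 + 3))² = (37 + 15)² = 52² = 2704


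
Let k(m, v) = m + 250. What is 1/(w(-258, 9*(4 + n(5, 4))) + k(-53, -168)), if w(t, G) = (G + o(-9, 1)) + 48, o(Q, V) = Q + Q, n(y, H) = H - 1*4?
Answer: 1/263 ≈ 0.0038023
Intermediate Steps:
n(y, H) = -4 + H (n(y, H) = H - 4 = -4 + H)
o(Q, V) = 2*Q
w(t, G) = 30 + G (w(t, G) = (G + 2*(-9)) + 48 = (G - 18) + 48 = (-18 + G) + 48 = 30 + G)
k(m, v) = 250 + m
1/(w(-258, 9*(4 + n(5, 4))) + k(-53, -168)) = 1/((30 + 9*(4 + (-4 + 4))) + (250 - 53)) = 1/((30 + 9*(4 + 0)) + 197) = 1/((30 + 9*4) + 197) = 1/((30 + 36) + 197) = 1/(66 + 197) = 1/263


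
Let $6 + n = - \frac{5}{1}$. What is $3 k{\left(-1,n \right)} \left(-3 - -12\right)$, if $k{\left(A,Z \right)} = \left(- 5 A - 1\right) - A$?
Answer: $135$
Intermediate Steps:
$n = -11$ ($n = -6 - \frac{5}{1} = -6 - 5 = -11$)
$k{\left(A,Z \right)} = -1 - 6 A$ ($k{\left(A,Z \right)} = \left(-1 - 5 A\right) - A = -1 - 6 A$)
$3 k{\left(-1,n \right)} \left(-3 - -12\right) = 3 \left(-1 - -6\right) \left(-3 - -12\right) = 3 \left(-1 + 6\right) \left(-3 + 12\right) = 3 \cdot 5 \cdot 9 = 15 \cdot 9 = 135$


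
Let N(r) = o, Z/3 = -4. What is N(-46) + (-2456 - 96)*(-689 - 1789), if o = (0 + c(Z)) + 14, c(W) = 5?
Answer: 6323875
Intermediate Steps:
Z = -12 (Z = 3*(-4) = -12)
o = 19 (o = (0 + 5) + 14 = 5 + 14 = 19)
N(r) = 19
N(-46) + (-2456 - 96)*(-689 - 1789) = 19 + (-2456 - 96)*(-689 - 1789) = 19 - 2552*(-2478) = 19 + 6323856 = 6323875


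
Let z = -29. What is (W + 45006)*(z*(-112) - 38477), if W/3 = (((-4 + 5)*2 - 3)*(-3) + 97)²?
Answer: -2642386374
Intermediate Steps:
W = 30000 (W = 3*(((-4 + 5)*2 - 3)*(-3) + 97)² = 3*((1*2 - 3)*(-3) + 97)² = 3*((2 - 3)*(-3) + 97)² = 3*(-1*(-3) + 97)² = 3*(3 + 97)² = 3*100² = 3*10000 = 30000)
(W + 45006)*(z*(-112) - 38477) = (30000 + 45006)*(-29*(-112) - 38477) = 75006*(3248 - 38477) = 75006*(-35229) = -2642386374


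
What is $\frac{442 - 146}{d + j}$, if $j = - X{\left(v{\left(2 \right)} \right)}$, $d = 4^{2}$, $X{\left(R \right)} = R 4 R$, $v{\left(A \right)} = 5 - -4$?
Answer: $- \frac{74}{77} \approx -0.96104$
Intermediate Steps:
$v{\left(A \right)} = 9$ ($v{\left(A \right)} = 5 + 4 = 9$)
$X{\left(R \right)} = 4 R^{2}$ ($X{\left(R \right)} = 4 R R = 4 R^{2}$)
$d = 16$
$j = -324$ ($j = - 4 \cdot 9^{2} = - 4 \cdot 81 = \left(-1\right) 324 = -324$)
$\frac{442 - 146}{d + j} = \frac{442 - 146}{16 - 324} = \frac{296}{-308} = 296 \left(- \frac{1}{308}\right) = - \frac{74}{77}$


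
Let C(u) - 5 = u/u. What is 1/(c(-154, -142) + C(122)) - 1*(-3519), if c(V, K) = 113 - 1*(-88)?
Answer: 728434/207 ≈ 3519.0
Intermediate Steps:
C(u) = 6 (C(u) = 5 + u/u = 5 + 1 = 6)
c(V, K) = 201 (c(V, K) = 113 + 88 = 201)
1/(c(-154, -142) + C(122)) - 1*(-3519) = 1/(201 + 6) - 1*(-3519) = 1/207 + 3519 = 728434/207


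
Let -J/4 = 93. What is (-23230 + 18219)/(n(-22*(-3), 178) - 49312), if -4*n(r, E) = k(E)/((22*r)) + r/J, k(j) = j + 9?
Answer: 82020048/807138617 ≈ 0.10162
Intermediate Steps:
J = -372 (J = -4*93 = -372)
k(j) = 9 + j
n(r, E) = r/1488 - (9 + E)/(88*r) (n(r, E) = -((9 + E)/((22*r)) + r/(-372))/4 = -((9 + E)*(1/(22*r)) + r*(-1/372))/4 = -((9 + E)/(22*r) - r/372)/4 = -(-r/372 + (9 + E)/(22*r))/4 = r/1488 - (9 + E)/(88*r))
(-23230 + 18219)/(n(-22*(-3), 178) - 49312) = (-23230 + 18219)/((-1674 - 186*178 + 11*(-22*(-3))²)/(16368*((-22*(-3)))) - 49312) = -5011/((1/16368)*(-1674 - 33108 + 11*66²)/66 - 49312) = -5011/((1/16368)*(1/66)*(-1674 - 33108 + 11*4356) - 49312) = -5011/((1/16368)*(1/66)*(-1674 - 33108 + 47916) - 49312) = -5011/((1/16368)*(1/66)*13134 - 49312) = -5011/(199/16368 - 49312) = -5011/(-807138617/16368) = -5011*(-16368/807138617) = 82020048/807138617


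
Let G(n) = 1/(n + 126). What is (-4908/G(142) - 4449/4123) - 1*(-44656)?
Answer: -5239051073/4123 ≈ -1.2707e+6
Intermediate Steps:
G(n) = 1/(126 + n)
(-4908/G(142) - 4449/4123) - 1*(-44656) = (-4908/(1/(126 + 142)) - 4449/4123) - 1*(-44656) = (-4908/(1/268) - 4449*1/4123) + 44656 = (-4908/1/268 - 4449/4123) + 44656 = (-4908*268 - 4449/4123) + 44656 = (-1315344 - 4449/4123) + 44656 = -5423167761/4123 + 44656 = -5239051073/4123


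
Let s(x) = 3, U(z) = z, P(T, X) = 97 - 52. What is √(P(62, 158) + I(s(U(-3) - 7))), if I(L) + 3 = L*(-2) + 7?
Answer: √43 ≈ 6.5574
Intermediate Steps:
P(T, X) = 45
I(L) = 4 - 2*L (I(L) = -3 + (L*(-2) + 7) = -3 + (-2*L + 7) = -3 + (7 - 2*L) = 4 - 2*L)
√(P(62, 158) + I(s(U(-3) - 7))) = √(45 + (4 - 2*3)) = √(45 + (4 - 6)) = √(45 - 2) = √43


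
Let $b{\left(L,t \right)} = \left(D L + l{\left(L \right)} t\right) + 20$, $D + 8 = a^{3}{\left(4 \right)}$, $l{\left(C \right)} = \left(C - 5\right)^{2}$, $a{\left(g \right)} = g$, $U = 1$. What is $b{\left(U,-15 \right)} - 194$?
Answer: $-358$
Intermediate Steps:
$l{\left(C \right)} = \left(-5 + C\right)^{2}$
$D = 56$ ($D = -8 + 4^{3} = -8 + 64 = 56$)
$b{\left(L,t \right)} = 20 + 56 L + t \left(-5 + L\right)^{2}$ ($b{\left(L,t \right)} = \left(56 L + \left(-5 + L\right)^{2} t\right) + 20 = \left(56 L + t \left(-5 + L\right)^{2}\right) + 20 = 20 + 56 L + t \left(-5 + L\right)^{2}$)
$b{\left(U,-15 \right)} - 194 = \left(20 + 56 \cdot 1 - 15 \left(-5 + 1\right)^{2}\right) - 194 = \left(20 + 56 - 15 \left(-4\right)^{2}\right) - 194 = \left(20 + 56 - 240\right) - 194 = -164 - 194 = -358$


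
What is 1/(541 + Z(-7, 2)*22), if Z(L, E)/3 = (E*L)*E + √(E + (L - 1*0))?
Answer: -1307/1730029 - 66*I*√5/1730029 ≈ -0.00075548 - 8.5305e-5*I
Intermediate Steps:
Z(L, E) = 3*√(E + L) + 3*L*E² (Z(L, E) = 3*((E*L)*E + √(E + (L - 1*0))) = 3*(L*E² + √(E + (L + 0))) = 3*(L*E² + √(E + L)) = 3*(√(E + L) + L*E²) = 3*√(E + L) + 3*L*E²)
1/(541 + Z(-7, 2)*22) = 1/(541 + (3*√(2 - 7) + 3*(-7)*2²)*22) = 1/(541 + (3*√(-5) + 3*(-7)*4)*22) = 1/(541 + (3*(I*√5) - 84)*22) = 1/(541 + (3*I*√5 - 84)*22) = 1/(541 + (-84 + 3*I*√5)*22) = 1/(541 + (-1848 + 66*I*√5)) = 1/(-1307 + 66*I*√5)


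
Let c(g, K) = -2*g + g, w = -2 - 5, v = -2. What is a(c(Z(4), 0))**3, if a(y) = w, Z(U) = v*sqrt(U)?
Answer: -343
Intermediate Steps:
w = -7
Z(U) = -2*sqrt(U)
c(g, K) = -g
a(y) = -7
a(c(Z(4), 0))**3 = (-7)**3 = -343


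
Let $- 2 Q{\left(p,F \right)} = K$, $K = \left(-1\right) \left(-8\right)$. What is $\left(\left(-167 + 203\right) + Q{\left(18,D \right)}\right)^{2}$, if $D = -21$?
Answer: $1024$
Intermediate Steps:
$K = 8$
$Q{\left(p,F \right)} = -4$ ($Q{\left(p,F \right)} = \left(- \frac{1}{2}\right) 8 = -4$)
$\left(\left(-167 + 203\right) + Q{\left(18,D \right)}\right)^{2} = \left(\left(-167 + 203\right) - 4\right)^{2} = \left(36 - 4\right)^{2} = 32^{2} = 1024$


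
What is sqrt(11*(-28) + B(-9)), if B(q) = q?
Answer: I*sqrt(317) ≈ 17.805*I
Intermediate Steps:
sqrt(11*(-28) + B(-9)) = sqrt(11*(-28) - 9) = sqrt(-308 - 9) = sqrt(-317) = I*sqrt(317)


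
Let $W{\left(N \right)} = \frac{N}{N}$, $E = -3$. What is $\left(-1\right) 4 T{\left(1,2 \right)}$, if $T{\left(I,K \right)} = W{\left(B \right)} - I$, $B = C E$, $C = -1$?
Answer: $0$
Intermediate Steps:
$B = 3$ ($B = \left(-1\right) \left(-3\right) = 3$)
$W{\left(N \right)} = 1$
$T{\left(I,K \right)} = 1 - I$
$\left(-1\right) 4 T{\left(1,2 \right)} = \left(-1\right) 4 \left(1 - 1\right) = - 4 \left(1 - 1\right) = \left(-4\right) 0 = 0$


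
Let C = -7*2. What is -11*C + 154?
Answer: 308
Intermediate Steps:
C = -14
-11*C + 154 = -11*(-14) + 154 = 154 + 154 = 308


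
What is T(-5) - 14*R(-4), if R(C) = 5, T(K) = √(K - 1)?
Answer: -70 + I*√6 ≈ -70.0 + 2.4495*I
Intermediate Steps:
T(K) = √(-1 + K)
T(-5) - 14*R(-4) = √(-1 - 5) - 14*5 = √(-6) - 70 = I*√6 - 70 = -70 + I*√6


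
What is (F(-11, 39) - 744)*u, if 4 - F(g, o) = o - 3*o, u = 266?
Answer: -176092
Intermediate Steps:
F(g, o) = 4 + 2*o (F(g, o) = 4 - (o - 3*o) = 4 - (-2)*o = 4 + 2*o)
(F(-11, 39) - 744)*u = ((4 + 2*39) - 744)*266 = ((4 + 78) - 744)*266 = (82 - 744)*266 = -662*266 = -176092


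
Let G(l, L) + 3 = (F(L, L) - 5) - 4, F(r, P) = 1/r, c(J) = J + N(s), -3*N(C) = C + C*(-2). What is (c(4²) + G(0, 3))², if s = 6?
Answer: 361/9 ≈ 40.111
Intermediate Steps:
N(C) = C/3 (N(C) = -(C + C*(-2))/3 = -(C - 2*C)/3 = -(-1)*C/3 = C/3)
c(J) = 2 + J (c(J) = J + (⅓)*6 = J + 2 = 2 + J)
G(l, L) = -12 + 1/L (G(l, L) = -3 + ((1/L - 5) - 4) = -3 + ((-5 + 1/L) - 4) = -3 + (-9 + 1/L) = -12 + 1/L)
(c(4²) + G(0, 3))² = ((2 + 4²) + (-12 + 1/3))² = ((2 + 16) + (-12 + ⅓))² = (18 - 35/3)² = (19/3)² = 361/9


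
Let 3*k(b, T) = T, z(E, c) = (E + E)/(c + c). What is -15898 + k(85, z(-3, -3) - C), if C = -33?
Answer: -47660/3 ≈ -15887.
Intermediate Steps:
z(E, c) = E/c (z(E, c) = (2*E)/((2*c)) = (2*E)*(1/(2*c)) = E/c)
k(b, T) = T/3
-15898 + k(85, z(-3, -3) - C) = -15898 + (-3/(-3) - 1*(-33))/3 = -15898 + (-3*(-1/3) + 33)/3 = -15898 + (1 + 33)/3 = -15898 + (1/3)*34 = -15898 + 34/3 = -47660/3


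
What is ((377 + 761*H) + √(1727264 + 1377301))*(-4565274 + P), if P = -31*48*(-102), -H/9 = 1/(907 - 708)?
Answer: -300885812652/199 - 4413498*√3104565 ≈ -9.2885e+9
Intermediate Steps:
H = -9/199 (H = -9/(907 - 708) = -9/199 ≈ -0.045226)
P = 151776 (P = -1488*(-102) = 151776)
((377 + 761*H) + √(1727264 + 1377301))*(-4565274 + P) = ((377 + 761*(-9/199)) + √(1727264 + 1377301))*(-4565274 + 151776) = ((377 - 6849/199) + √3104565)*(-4413498) = (68174/199 + √3104565)*(-4413498) = -300885812652/199 - 4413498*√3104565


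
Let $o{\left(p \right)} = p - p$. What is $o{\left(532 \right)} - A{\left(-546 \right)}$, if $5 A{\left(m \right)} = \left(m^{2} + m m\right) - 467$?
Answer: $-119153$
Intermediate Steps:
$A{\left(m \right)} = - \frac{467}{5} + \frac{2 m^{2}}{5}$ ($A{\left(m \right)} = \frac{\left(m^{2} + m m\right) - 467}{5} = \frac{\left(m^{2} + m^{2}\right) - 467}{5} = \frac{2 m^{2} - 467}{5} = \frac{-467 + 2 m^{2}}{5} = - \frac{467}{5} + \frac{2 m^{2}}{5}$)
$o{\left(p \right)} = 0$
$o{\left(532 \right)} - A{\left(-546 \right)} = 0 - \left(- \frac{467}{5} + \frac{2 \left(-546\right)^{2}}{5}\right) = 0 - \left(- \frac{467}{5} + \frac{2}{5} \cdot 298116\right) = 0 - \left(- \frac{467}{5} + \frac{596232}{5}\right) = 0 - 119153 = -119153$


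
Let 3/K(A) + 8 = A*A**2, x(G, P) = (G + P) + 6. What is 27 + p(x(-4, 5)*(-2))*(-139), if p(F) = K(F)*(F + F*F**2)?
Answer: -537891/1376 ≈ -390.91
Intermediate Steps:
x(G, P) = 6 + G + P
K(A) = 3/(-8 + A**3) (K(A) = 3/(-8 + A*A**2) = 3/(-8 + A**3))
p(F) = 3*(F + F**3)/(-8 + F**3) (p(F) = (3/(-8 + F**3))*(F + F*F**2) = (3/(-8 + F**3))*(F + F**3) = 3*(F + F**3)/(-8 + F**3))
27 + p(x(-4, 5)*(-2))*(-139) = 27 + (3*((6 - 4 + 5)*(-2))*(1 + ((6 - 4 + 5)*(-2))**2)/(-8 + ((6 - 4 + 5)*(-2))**3))*(-139) = 27 + (3*(7*(-2))*(1 + (7*(-2))**2)/(-8 + (7*(-2))**3))*(-139) = 27 + (3*(-14)*(1 + (-14)**2)/(-8 + (-14)**3))*(-139) = 27 + (3*(-14)*(1 + 196)/(-8 - 2744))*(-139) = 27 + (3*(-14)*197/(-2752))*(-139) = 27 + (3*(-14)*(-1/2752)*197)*(-139) = 27 + (4137/1376)*(-139) = 27 - 575043/1376 = -537891/1376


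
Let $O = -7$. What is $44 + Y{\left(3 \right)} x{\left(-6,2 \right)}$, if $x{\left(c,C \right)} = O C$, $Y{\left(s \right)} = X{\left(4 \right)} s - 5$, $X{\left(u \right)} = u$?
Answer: $-54$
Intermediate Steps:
$Y{\left(s \right)} = -5 + 4 s$ ($Y{\left(s \right)} = 4 s - 5 = -5 + 4 s$)
$x{\left(c,C \right)} = - 7 C$
$44 + Y{\left(3 \right)} x{\left(-6,2 \right)} = 44 + \left(-5 + 4 \cdot 3\right) \left(\left(-7\right) 2\right) = 44 + \left(-5 + 12\right) \left(-14\right) = 44 + 7 \left(-14\right) = 44 - 98 = -54$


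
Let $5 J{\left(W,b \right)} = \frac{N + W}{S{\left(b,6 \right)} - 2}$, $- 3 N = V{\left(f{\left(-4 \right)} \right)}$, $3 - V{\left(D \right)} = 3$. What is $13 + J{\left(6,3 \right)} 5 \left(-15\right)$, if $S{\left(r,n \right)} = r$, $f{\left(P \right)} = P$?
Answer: $-77$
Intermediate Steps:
$V{\left(D \right)} = 0$ ($V{\left(D \right)} = 3 - 3 = 0$)
$N = 0$ ($N = \left(- \frac{1}{3}\right) 0 = 0$)
$J{\left(W,b \right)} = \frac{W}{5 \left(-2 + b\right)}$ ($J{\left(W,b \right)} = \frac{\left(0 + W\right) \frac{1}{b - 2}}{5} = \frac{W \frac{1}{-2 + b}}{5} = \frac{W}{5 \left(-2 + b\right)}$)
$13 + J{\left(6,3 \right)} 5 \left(-15\right) = 13 + \frac{1}{5} \cdot 6 \frac{1}{-2 + 3} \cdot 5 \left(-15\right) = 13 + \frac{1}{5} \cdot 6 \cdot 1^{-1} \cdot 5 \left(-15\right) = 13 + \frac{1}{5} \cdot 6 \cdot 1 \cdot 5 \left(-15\right) = 13 + \frac{6}{5} \cdot 5 \left(-15\right) = 13 + 6 \left(-15\right) = 13 - 90 = -77$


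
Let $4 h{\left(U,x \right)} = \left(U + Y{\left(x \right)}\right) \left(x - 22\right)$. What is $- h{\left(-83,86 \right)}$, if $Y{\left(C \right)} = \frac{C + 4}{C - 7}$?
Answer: $\frac{103472}{79} \approx 1309.8$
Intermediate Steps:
$Y{\left(C \right)} = \frac{4 + C}{-7 + C}$
$h{\left(U,x \right)} = \frac{\left(-22 + x\right) \left(U + \frac{4 + x}{-7 + x}\right)}{4}$ ($h{\left(U,x \right)} = \frac{\left(U + \frac{4 + x}{-7 + x}\right) \left(x - 22\right)}{4} = \frac{\left(U + \frac{4 + x}{-7 + x}\right) \left(-22 + x\right)}{4} = \frac{\left(-22 + x\right) \left(U + \frac{4 + x}{-7 + x}\right)}{4}$)
$- h{\left(-83,86 \right)} = - \frac{-88 - 1892 + 86 \left(4 + 86\right) - 83 \left(-22 + 86\right) \left(-7 + 86\right)}{4 \left(-7 + 86\right)} = - \frac{-88 - 1892 + 86 \cdot 90 - 5312 \cdot 79}{4 \cdot 79} = - \frac{-88 - 1892 + 7740 - 419648}{4 \cdot 79} = - \frac{-413888}{4 \cdot 79} = \left(-1\right) \left(- \frac{103472}{79}\right) = \frac{103472}{79}$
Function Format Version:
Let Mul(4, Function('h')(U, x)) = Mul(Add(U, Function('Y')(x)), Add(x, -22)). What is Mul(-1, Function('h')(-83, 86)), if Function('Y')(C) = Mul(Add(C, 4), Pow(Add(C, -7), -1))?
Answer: Rational(103472, 79) ≈ 1309.8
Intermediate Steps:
Function('Y')(C) = Mul(Pow(Add(-7, C), -1), Add(4, C)) (Function('Y')(C) = Mul(Add(4, C), Pow(Add(-7, C), -1)) = Mul(Pow(Add(-7, C), -1), Add(4, C)))
Function('h')(U, x) = Mul(Rational(1, 4), Add(-22, x), Add(U, Mul(Pow(Add(-7, x), -1), Add(4, x)))) (Function('h')(U, x) = Mul(Rational(1, 4), Mul(Add(U, Mul(Pow(Add(-7, x), -1), Add(4, x))), Add(x, -22))) = Mul(Rational(1, 4), Mul(Add(U, Mul(Pow(Add(-7, x), -1), Add(4, x))), Add(-22, x))) = Mul(Rational(1, 4), Mul(Add(-22, x), Add(U, Mul(Pow(Add(-7, x), -1), Add(4, x))))) = Mul(Rational(1, 4), Add(-22, x), Add(U, Mul(Pow(Add(-7, x), -1), Add(4, x)))))
Mul(-1, Function('h')(-83, 86)) = Mul(-1, Mul(Rational(1, 4), Pow(Add(-7, 86), -1), Add(-88, Mul(-22, 86), Mul(86, Add(4, 86)), Mul(-83, Add(-22, 86), Add(-7, 86))))) = Mul(-1, Mul(Rational(1, 4), Pow(79, -1), Add(-88, -1892, Mul(86, 90), Mul(-83, 64, 79)))) = Mul(-1, Mul(Rational(1, 4), Rational(1, 79), Add(-88, -1892, 7740, -419648))) = Mul(-1, Mul(Rational(1, 4), Rational(1, 79), -413888)) = Mul(-1, Rational(-103472, 79)) = Rational(103472, 79)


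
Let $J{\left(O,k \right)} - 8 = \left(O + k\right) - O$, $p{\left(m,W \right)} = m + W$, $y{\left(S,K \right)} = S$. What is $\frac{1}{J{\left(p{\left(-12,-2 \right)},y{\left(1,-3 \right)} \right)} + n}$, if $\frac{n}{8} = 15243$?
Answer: $\frac{1}{121953} \approx 8.1999 \cdot 10^{-6}$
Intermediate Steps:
$n = 121944$ ($n = 8 \cdot 15243 = 121944$)
$p{\left(m,W \right)} = W + m$
$J{\left(O,k \right)} = 8 + k$ ($J{\left(O,k \right)} = 8 + \left(\left(O + k\right) - O\right) = 8 + k$)
$\frac{1}{J{\left(p{\left(-12,-2 \right)},y{\left(1,-3 \right)} \right)} + n} = \frac{1}{\left(8 + 1\right) + 121944} = \frac{1}{9 + 121944} = \frac{1}{121953}$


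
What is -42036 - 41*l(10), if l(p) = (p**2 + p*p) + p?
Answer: -50646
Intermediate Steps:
l(p) = p + 2*p**2 (l(p) = (p**2 + p**2) + p = 2*p**2 + p = p + 2*p**2)
-42036 - 41*l(10) = -42036 - 410*(1 + 2*10) = -42036 - 410*(1 + 20) = -42036 - 410*21 = -42036 - 41*210 = -42036 - 8610 = -50646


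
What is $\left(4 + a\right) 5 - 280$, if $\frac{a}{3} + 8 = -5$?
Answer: $-455$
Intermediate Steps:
$a = -39$ ($a = -24 + 3 \left(-5\right) = -24 - 15 = -39$)
$\left(4 + a\right) 5 - 280 = \left(4 - 39\right) 5 - 280 = \left(-35\right) 5 - 280 = -175 - 280 = -455$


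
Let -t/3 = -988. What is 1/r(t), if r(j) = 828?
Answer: 1/828 ≈ 0.0012077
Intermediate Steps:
t = 2964 (t = -3*(-988) = 2964)
1/r(t) = 1/828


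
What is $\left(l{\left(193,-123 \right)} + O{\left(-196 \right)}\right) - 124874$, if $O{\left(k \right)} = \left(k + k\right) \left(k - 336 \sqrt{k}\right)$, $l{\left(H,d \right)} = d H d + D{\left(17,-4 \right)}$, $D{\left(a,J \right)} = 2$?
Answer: $2871857 + 1843968 i \approx 2.8719 \cdot 10^{6} + 1.844 \cdot 10^{6} i$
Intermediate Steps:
$l{\left(H,d \right)} = 2 + H d^{2}$ ($l{\left(H,d \right)} = d H d + 2 = H d d + 2 = H d^{2} + 2 = 2 + H d^{2}$)
$O{\left(k \right)} = 2 k \left(k - 336 \sqrt{k}\right)$
$\left(l{\left(193,-123 \right)} + O{\left(-196 \right)}\right) - 124874 = \left(\left(2 + 193 \left(-123\right)^{2}\right) + \left(- 672 \left(-196\right)^{\frac{3}{2}} + 2 \left(-196\right)^{2}\right)\right) - 124874 = \left(\left(2 + 193 \cdot 15129\right) + \left(- 672 \left(- 2744 i\right) + 2 \cdot 38416\right)\right) - 124874 = \left(\left(2 + 2919897\right) + \left(1843968 i + 76832\right)\right) - 124874 = \left(2919899 + \left(76832 + 1843968 i\right)\right) - 124874 = \left(2996731 + 1843968 i\right) - 124874 = 2871857 + 1843968 i$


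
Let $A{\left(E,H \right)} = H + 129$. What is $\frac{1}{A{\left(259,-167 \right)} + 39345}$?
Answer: $\frac{1}{39307} \approx 2.5441 \cdot 10^{-5}$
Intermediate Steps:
$A{\left(E,H \right)} = 129 + H$
$\frac{1}{A{\left(259,-167 \right)} + 39345} = \frac{1}{\left(129 - 167\right) + 39345} = \frac{1}{-38 + 39345} = \frac{1}{39307}$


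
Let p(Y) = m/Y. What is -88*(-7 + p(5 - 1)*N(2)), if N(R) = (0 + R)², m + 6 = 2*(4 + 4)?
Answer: -264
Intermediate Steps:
m = 10 (m = -6 + 2*(4 + 4) = -6 + 2*8 = -6 + 16 = 10)
p(Y) = 10/Y
N(R) = R²
-88*(-7 + p(5 - 1)*N(2)) = -88*(-7 + (10/(5 - 1))*2²) = -88*(-7 + (10/4)*4) = -88*(-7 + (10*(¼))*4) = -88*(-7 + (5/2)*4) = -88*(-7 + 10) = -88*3 = -264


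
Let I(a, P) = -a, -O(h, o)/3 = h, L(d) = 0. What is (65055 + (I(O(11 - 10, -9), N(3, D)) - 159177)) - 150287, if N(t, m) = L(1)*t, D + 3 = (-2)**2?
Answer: -244406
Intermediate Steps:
O(h, o) = -3*h
D = 1 (D = -3 + (-2)**2 = -3 + 4 = 1)
N(t, m) = 0 (N(t, m) = 0*t = 0)
(65055 + (I(O(11 - 10, -9), N(3, D)) - 159177)) - 150287 = (65055 + (-(-3)*(11 - 10) - 159177)) - 150287 = (65055 + (-(-3) - 159177)) - 150287 = (65055 + (-1*(-3) - 159177)) - 150287 = (65055 + (3 - 159177)) - 150287 = (65055 - 159174) - 150287 = -94119 - 150287 = -244406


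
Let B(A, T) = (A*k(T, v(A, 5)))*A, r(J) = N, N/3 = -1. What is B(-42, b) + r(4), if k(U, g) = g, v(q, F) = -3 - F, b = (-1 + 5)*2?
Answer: -14115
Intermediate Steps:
b = 8 (b = 4*2 = 8)
N = -3 (N = 3*(-1) = -3)
r(J) = -3
B(A, T) = -8*A² (B(A, T) = (A*(-3 - 1*5))*A = (A*(-3 - 5))*A = (A*(-8))*A = (-8*A)*A = -8*A²)
B(-42, b) + r(4) = -8*(-42)² - 3 = -8*1764 - 3 = -14112 - 3 = -14115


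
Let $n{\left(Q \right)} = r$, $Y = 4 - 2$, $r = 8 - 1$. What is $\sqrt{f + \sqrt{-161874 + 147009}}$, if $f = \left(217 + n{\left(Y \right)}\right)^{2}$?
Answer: $\sqrt{50176 + i \sqrt{14865}} \approx 224.0 + 0.2721 i$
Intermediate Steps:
$r = 7$
$Y = 2$ ($Y = 4 - 2 = 2$)
$n{\left(Q \right)} = 7$
$f = 50176$ ($f = \left(217 + 7\right)^{2} = 224^{2} = 50176$)
$\sqrt{f + \sqrt{-161874 + 147009}} = \sqrt{50176 + \sqrt{-161874 + 147009}} = \sqrt{50176 + \sqrt{-14865}} = \sqrt{50176 + i \sqrt{14865}}$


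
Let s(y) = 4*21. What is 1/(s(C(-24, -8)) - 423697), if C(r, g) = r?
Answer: -1/423613 ≈ -2.3606e-6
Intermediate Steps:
s(y) = 84
1/(s(C(-24, -8)) - 423697) = 1/(84 - 423697) = 1/(-423613) = -1/423613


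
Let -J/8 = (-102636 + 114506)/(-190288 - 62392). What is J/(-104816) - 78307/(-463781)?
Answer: 25923869530105/153539957471416 ≈ 0.16884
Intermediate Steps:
J = 2374/6317 (J = -8*(-102636 + 114506)/(-190288 - 62392) = -94960/(-252680) = -94960*(-1)/252680 = -8*(-1187/25268) = 2374/6317 ≈ 0.37581)
J/(-104816) - 78307/(-463781) = (2374/6317)/(-104816) - 78307/(-463781) = (2374/6317)*(-1/104816) - 78307*(-1/463781) = -1187/331061336 + 78307/463781 = 25923869530105/153539957471416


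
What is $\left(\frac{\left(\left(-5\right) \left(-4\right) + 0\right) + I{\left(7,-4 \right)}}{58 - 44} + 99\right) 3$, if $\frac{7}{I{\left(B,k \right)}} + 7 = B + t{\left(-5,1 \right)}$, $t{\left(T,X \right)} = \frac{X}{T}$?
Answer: $\frac{4113}{14} \approx 293.79$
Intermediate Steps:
$I{\left(B,k \right)} = \frac{7}{- \frac{36}{5} + B}$ ($I{\left(B,k \right)} = \frac{7}{-7 + \left(B + 1 \frac{1}{-5}\right)} = \frac{7}{-7 + \left(B + 1 \left(- \frac{1}{5}\right)\right)} = \frac{7}{-7 + \left(B - \frac{1}{5}\right)} = \frac{7}{-7 + \left(- \frac{1}{5} + B\right)} = \frac{7}{- \frac{36}{5} + B}$)
$\left(\frac{\left(\left(-5\right) \left(-4\right) + 0\right) + I{\left(7,-4 \right)}}{58 - 44} + 99\right) 3 = \left(\frac{\left(\left(-5\right) \left(-4\right) + 0\right) + \frac{35}{-36 + 5 \cdot 7}}{58 - 44} + 99\right) 3 = \left(\frac{\left(20 + 0\right) + \frac{35}{-36 + 35}}{14} + 99\right) 3 = \left(\left(20 + \frac{35}{-1}\right) \frac{1}{14} + 99\right) 3 = \left(\left(20 + 35 \left(-1\right)\right) \frac{1}{14} + 99\right) 3 = \left(\left(20 - 35\right) \frac{1}{14} + 99\right) 3 = \left(\left(-15\right) \frac{1}{14} + 99\right) 3 = \left(- \frac{15}{14} + 99\right) 3 = \frac{1371}{14} \cdot 3 = \frac{4113}{14}$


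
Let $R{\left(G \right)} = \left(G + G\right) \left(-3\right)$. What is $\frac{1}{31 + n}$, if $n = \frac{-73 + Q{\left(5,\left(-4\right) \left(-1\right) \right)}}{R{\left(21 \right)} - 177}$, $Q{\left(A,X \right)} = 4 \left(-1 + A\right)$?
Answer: $\frac{101}{3150} \approx 0.032063$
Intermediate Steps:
$R{\left(G \right)} = - 6 G$ ($R{\left(G \right)} = 2 G \left(-3\right) = - 6 G$)
$Q{\left(A,X \right)} = -4 + 4 A$
$n = \frac{19}{101}$ ($n = \frac{-73 + \left(-4 + 4 \cdot 5\right)}{\left(-6\right) 21 - 177} = \frac{-73 + \left(-4 + 20\right)}{-126 - 177} = \frac{-73 + 16}{-303} = \left(-57\right) \left(- \frac{1}{303}\right) = \frac{19}{101} \approx 0.18812$)
$\frac{1}{31 + n} = \frac{1}{31 + \frac{19}{101}} = \frac{1}{\frac{3150}{101}} = \frac{101}{3150}$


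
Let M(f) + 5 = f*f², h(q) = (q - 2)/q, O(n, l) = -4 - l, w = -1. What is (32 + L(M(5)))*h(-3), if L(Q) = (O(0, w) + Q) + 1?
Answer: 250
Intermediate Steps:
h(q) = (-2 + q)/q
M(f) = -5 + f³ (M(f) = -5 + f*f² = -5 + f³)
L(Q) = -2 + Q (L(Q) = ((-4 - 1*(-1)) + Q) + 1 = ((-4 + 1) + Q) + 1 = (-3 + Q) + 1 = -2 + Q)
(32 + L(M(5)))*h(-3) = (32 + (-2 + (-5 + 5³)))*((-2 - 3)/(-3)) = (32 + (-2 + (-5 + 125)))*(-⅓*(-5)) = (32 + (-2 + 120))*(5/3) = (32 + 118)*(5/3) = 150*(5/3) = 250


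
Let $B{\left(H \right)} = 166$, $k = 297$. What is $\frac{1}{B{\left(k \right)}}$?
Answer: $\frac{1}{166} \approx 0.0060241$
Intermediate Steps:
$\frac{1}{B{\left(k \right)}} = \frac{1}{166}$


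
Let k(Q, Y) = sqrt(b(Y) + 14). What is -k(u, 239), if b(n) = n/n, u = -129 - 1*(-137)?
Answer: -sqrt(15) ≈ -3.8730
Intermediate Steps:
u = 8 (u = -129 + 137 = 8)
b(n) = 1
k(Q, Y) = sqrt(15) (k(Q, Y) = sqrt(1 + 14) = sqrt(15))
-k(u, 239) = -sqrt(15)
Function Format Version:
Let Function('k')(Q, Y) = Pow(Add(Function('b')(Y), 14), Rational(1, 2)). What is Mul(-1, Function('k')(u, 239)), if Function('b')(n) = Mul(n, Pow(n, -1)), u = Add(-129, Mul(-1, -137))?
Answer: Mul(-1, Pow(15, Rational(1, 2))) ≈ -3.8730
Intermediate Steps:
u = 8 (u = Add(-129, 137) = 8)
Function('b')(n) = 1
Function('k')(Q, Y) = Pow(15, Rational(1, 2)) (Function('k')(Q, Y) = Pow(Add(1, 14), Rational(1, 2)) = Pow(15, Rational(1, 2)))
Mul(-1, Function('k')(u, 239)) = Mul(-1, Pow(15, Rational(1, 2)))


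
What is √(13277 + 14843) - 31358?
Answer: -31358 + 2*√7030 ≈ -31190.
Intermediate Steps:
√(13277 + 14843) - 31358 = √28120 - 31358 = 2*√7030 - 31358 = -31358 + 2*√7030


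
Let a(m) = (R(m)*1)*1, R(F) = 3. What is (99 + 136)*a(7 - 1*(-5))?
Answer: 705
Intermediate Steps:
a(m) = 3 (a(m) = (3*1)*1 = 3*1 = 3)
(99 + 136)*a(7 - 1*(-5)) = (99 + 136)*3 = 235*3 = 705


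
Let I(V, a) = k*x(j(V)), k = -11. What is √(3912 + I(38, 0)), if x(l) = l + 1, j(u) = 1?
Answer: √3890 ≈ 62.370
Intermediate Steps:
x(l) = 1 + l
I(V, a) = -22 (I(V, a) = -11*(1 + 1) = -11*2 = -22)
√(3912 + I(38, 0)) = √(3912 - 22) = √3890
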